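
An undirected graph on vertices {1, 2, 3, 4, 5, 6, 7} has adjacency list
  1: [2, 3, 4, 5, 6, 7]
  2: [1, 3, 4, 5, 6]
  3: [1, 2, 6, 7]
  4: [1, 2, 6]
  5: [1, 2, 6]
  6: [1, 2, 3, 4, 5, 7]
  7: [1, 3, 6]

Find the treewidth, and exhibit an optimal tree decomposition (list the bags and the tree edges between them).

Treewidth 3.
One such decomposition:
Bags: B1 = {1, 2, 3, 6}  B2 = {1, 2, 5, 6}  B3 = {1, 2, 4, 6}  B4 = {1, 3, 6, 7}
Tree: B1–B2, B2–B3, B1–B4

Every bag has size at most 4, so the width is 4 − 1 = 3 and tw(G) ≤ 3. On the other hand G contains the 4-clique {1, 2, 3, 6}. A clique must lie in a single bag of any decomposition, so no decomposition can have width below 3. Hence tw(G) = 3 exactly.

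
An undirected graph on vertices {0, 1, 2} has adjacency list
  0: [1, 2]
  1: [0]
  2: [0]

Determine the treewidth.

1

A width-1 tree decomposition is:
Bags: B1 = {0, 2}  B2 = {0, 1}
Tree: B1–B2
Each bag holds 2 vertices, so the decomposition has width 1, which upper-bounds the treewidth. Since G has at least one edge (e.g. 2–0), it is not an edgeless graph, so tw(G) ≥ 1. The upper and lower bounds meet at 1, so that is the treewidth.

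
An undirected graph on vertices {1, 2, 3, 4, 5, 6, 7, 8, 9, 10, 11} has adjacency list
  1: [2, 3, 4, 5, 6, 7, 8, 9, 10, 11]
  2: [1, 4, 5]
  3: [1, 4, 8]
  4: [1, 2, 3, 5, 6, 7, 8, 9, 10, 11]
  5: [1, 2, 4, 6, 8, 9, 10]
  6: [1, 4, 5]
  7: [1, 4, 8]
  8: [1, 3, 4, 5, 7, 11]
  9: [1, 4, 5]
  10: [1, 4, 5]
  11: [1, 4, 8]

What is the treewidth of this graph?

A width-3 tree decomposition is:
Bags: B1 = {1, 4, 5, 8}  B2 = {1, 4, 5, 6}  B3 = {1, 3, 4, 8}  B4 = {1, 4, 7, 8}  B5 = {1, 4, 5, 9}  B6 = {1, 4, 8, 11}  B7 = {1, 4, 5, 10}  B8 = {1, 2, 4, 5}
Tree: B1–B2, B1–B3, B1–B4, B2–B5, B4–B6, B5–B7, B1–B8
Every bag has size at most 4, so the width is 4 − 1 = 3 and tw(G) ≤ 3. For the lower bound, the 4 vertices {1, 4, 8, 11} are pairwise adjacent, and any tree decomposition puts a clique entirely inside one bag — forcing width ≥ 3. Hence tw(G) = 3 exactly.

3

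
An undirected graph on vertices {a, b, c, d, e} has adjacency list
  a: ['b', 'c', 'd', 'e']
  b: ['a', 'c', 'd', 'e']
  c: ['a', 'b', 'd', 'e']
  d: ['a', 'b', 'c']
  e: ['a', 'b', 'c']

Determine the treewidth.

A width-3 tree decomposition is:
Bags: B1 = {a, b, c, d}  B2 = {a, b, c, e}
Tree: B1–B2
The largest bag has 4 vertices, giving width 3; this decomposition certifies tw(G) ≤ 3. Conversely, {a, b, c, d} is a clique of size 4, and the vertices of any clique must share a bag in every tree decomposition; so some bag has ≥ 4 vertices and tw(G) ≥ 3. The upper and lower bounds meet at 3, so that is the treewidth.

3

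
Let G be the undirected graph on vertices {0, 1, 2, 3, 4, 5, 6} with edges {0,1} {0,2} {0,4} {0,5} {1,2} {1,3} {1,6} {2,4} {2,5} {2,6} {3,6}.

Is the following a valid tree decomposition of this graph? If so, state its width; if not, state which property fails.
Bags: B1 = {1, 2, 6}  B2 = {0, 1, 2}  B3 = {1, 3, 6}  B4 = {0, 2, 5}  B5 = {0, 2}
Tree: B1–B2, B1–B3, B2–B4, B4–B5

A tree decomposition must satisfy three properties: every vertex lies in some bag; for every edge, both endpoints lie together in some bag; and for every vertex, the bags containing it form a connected subtree. Here vertex 4 appears in no bag, so the decomposition is invalid.

No — vertex 4 appears in no bag.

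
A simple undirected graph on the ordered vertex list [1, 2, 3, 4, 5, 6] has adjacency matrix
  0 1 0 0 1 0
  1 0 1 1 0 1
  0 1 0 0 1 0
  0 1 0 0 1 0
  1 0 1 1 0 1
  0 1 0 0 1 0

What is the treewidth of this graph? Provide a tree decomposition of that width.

Treewidth 2.
One optimal decomposition is:
Bags: B1 = {1, 2, 5}  B2 = {2, 3, 5}  B3 = {2, 5, 6}  B4 = {2, 4, 5}
Tree: B1–B2, B2–B3, B3–B4

Each bag holds 3 vertices, so the decomposition has width 2, which upper-bounds the treewidth. For the lower bound, G contains the cycle 1–2–3–5–1, so G is not a forest; only forests have treewidth ≤ 1, hence tw(G) ≥ 2. Hence tw(G) = 2 exactly.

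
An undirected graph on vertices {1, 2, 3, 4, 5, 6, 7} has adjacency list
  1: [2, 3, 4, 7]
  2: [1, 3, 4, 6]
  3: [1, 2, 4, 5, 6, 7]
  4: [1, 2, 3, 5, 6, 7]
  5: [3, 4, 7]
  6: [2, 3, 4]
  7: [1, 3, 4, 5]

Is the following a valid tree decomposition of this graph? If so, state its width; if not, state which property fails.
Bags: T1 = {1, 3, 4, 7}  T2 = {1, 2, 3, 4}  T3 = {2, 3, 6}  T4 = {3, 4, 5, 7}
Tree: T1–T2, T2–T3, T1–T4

No — edge (4,6) lies in no bag.

A tree decomposition must satisfy three properties: every vertex lies in some bag; for every edge, both endpoints lie together in some bag; and for every vertex, the bags containing it form a connected subtree. Here edge (4,6) lies in no bag, so the decomposition is invalid.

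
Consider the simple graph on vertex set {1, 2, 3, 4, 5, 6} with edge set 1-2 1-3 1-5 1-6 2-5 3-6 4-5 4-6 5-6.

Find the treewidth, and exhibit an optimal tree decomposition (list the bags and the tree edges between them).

Each bag holds 3 vertices, so the decomposition has width 2, which upper-bounds the treewidth. For the lower bound, the 3 vertices {1, 3, 6} are pairwise adjacent, and any tree decomposition puts a clique entirely inside one bag — forcing width ≥ 2. Combining the bounds, tw(G) = 2.

Treewidth 2.
One optimal decomposition is:
Bags: B1 = {1, 5, 6}  B2 = {1, 2, 5}  B3 = {1, 3, 6}  B4 = {4, 5, 6}
Tree: B1–B2, B1–B3, B1–B4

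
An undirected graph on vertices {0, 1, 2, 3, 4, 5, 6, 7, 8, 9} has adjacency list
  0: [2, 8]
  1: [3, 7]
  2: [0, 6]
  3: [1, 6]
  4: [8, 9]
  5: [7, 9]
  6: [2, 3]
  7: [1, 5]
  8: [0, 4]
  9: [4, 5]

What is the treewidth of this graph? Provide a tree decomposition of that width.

The largest bag has 3 vertices, giving width 2; this decomposition certifies tw(G) ≤ 2. Since 6–2–0–8–4–9–5–7–1–3–6 is a cycle in G, G is not acyclic. Forests are exactly the graphs of treewidth ≤ 1, so tw(G) ≥ 2. Therefore the treewidth is 2.

Treewidth 2.
Bags: B1 = {0, 2, 6}  B2 = {0, 6, 8}  B3 = {4, 6, 8}  B4 = {4, 6, 9}  B5 = {5, 6, 9}  B6 = {5, 6, 7}  B7 = {1, 6, 7}  B8 = {1, 3, 6}
Tree: B1–B2, B2–B3, B3–B4, B4–B5, B5–B6, B6–B7, B7–B8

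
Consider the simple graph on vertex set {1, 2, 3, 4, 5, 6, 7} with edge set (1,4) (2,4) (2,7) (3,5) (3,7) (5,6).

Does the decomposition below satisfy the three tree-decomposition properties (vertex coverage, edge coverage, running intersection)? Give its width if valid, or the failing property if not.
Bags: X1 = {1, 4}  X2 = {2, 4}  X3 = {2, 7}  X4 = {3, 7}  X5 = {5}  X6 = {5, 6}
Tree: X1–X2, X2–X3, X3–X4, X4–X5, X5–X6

A tree decomposition must satisfy three properties: every vertex lies in some bag; for every edge, both endpoints lie together in some bag; and for every vertex, the bags containing it form a connected subtree. Here edge (3,5) lies in no bag, so the decomposition is invalid.

No — edge (3,5) lies in no bag.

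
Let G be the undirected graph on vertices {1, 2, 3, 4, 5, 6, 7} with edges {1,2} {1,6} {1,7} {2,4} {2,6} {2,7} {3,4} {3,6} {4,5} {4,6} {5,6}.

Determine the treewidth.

2

A width-2 tree decomposition is:
Bags: B1 = {3, 4, 6}  B2 = {4, 5, 6}  B3 = {2, 4, 6}  B4 = {1, 2, 6}  B5 = {1, 2, 7}
Tree: B1–B2, B2–B3, B3–B4, B4–B5
Every bag has size at most 3, so the width is 3 − 1 = 2 and tw(G) ≤ 2. For the lower bound, the 3 vertices {1, 2, 6} are pairwise adjacent, and any tree decomposition puts a clique entirely inside one bag — forcing width ≥ 2. Therefore the treewidth is 2.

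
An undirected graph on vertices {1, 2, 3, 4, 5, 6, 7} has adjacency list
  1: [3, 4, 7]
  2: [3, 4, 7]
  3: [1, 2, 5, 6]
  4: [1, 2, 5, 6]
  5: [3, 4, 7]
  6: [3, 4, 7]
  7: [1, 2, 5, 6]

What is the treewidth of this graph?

3

A width-3 tree decomposition is:
Bags: B1 = {2, 3, 4, 7}  B2 = {3, 4, 5, 7}  B3 = {1, 3, 4, 7}  B4 = {3, 4, 6, 7}
Tree: B1–B2, B2–B3, B3–B4
Every bag has size at most 4, so the width is 4 − 1 = 3 and tw(G) ≤ 3. For the lower bound: the 4 vertex sets {2,3}, {5,7}, {4}, {1} are disjoint, each induces a connected subgraph, and every pair is joined by at least one edge of G. Contracting each set to a single vertex therefore yields K_{4} as a minor, and since treewidth is minor-monotone, tw(G) ≥ tw(K_{4}) = 3. Therefore the treewidth is 3.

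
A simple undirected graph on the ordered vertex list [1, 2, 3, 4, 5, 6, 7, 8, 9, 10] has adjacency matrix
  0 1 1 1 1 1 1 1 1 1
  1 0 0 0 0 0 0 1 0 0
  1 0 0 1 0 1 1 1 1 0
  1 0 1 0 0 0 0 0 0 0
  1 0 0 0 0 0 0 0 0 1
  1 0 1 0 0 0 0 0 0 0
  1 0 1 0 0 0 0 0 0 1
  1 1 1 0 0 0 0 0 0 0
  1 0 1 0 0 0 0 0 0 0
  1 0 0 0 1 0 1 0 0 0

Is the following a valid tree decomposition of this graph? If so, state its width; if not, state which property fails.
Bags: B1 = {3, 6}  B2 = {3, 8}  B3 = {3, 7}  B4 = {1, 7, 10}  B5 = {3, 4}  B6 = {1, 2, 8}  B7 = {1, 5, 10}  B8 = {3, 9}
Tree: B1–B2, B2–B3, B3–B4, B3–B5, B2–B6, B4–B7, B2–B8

A tree decomposition must satisfy three properties: every vertex lies in some bag; for every edge, both endpoints lie together in some bag; and for every vertex, the bags containing it form a connected subtree. Here edge (1,6) lies in no bag, so the decomposition is invalid.

No — edge (1,6) lies in no bag.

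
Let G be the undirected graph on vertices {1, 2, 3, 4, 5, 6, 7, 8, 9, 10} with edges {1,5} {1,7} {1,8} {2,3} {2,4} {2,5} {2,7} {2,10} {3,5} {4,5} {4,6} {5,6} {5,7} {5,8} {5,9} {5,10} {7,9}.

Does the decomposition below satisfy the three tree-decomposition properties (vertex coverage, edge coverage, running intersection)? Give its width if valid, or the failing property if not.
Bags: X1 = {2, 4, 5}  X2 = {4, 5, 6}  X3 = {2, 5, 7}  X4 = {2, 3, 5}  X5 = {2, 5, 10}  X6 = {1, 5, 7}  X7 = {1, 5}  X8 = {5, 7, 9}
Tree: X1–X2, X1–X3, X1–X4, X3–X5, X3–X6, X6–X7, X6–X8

A tree decomposition must satisfy three properties: every vertex lies in some bag; for every edge, both endpoints lie together in some bag; and for every vertex, the bags containing it form a connected subtree. Here vertex 8 appears in no bag, so the decomposition is invalid.

No — vertex 8 appears in no bag.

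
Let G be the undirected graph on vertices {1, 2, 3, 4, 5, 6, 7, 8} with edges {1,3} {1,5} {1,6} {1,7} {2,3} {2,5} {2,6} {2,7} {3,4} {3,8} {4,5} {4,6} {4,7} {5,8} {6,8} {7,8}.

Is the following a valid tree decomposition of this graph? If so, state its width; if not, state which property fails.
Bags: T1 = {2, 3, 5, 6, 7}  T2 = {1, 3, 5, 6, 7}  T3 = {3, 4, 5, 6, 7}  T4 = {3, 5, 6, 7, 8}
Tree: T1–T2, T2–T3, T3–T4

Yes; width 4.

Vertex coverage: the bags together contain {1, 2, 3, 4, 5, 6, 7, 8}, the full vertex set. Edge coverage: each edge of G has both endpoints in at least one bag. Running intersection: for every vertex, the bags containing it form a connected subtree. All three properties hold, so this is a valid tree decomposition of width max|bag| − 1 = 4, and hence tw(G) ≤ 4.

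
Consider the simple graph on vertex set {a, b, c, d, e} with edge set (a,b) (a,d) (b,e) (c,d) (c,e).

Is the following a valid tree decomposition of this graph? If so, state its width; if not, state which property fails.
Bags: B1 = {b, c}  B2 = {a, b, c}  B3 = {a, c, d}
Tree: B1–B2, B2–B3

A tree decomposition must satisfy three properties: every vertex lies in some bag; for every edge, both endpoints lie together in some bag; and for every vertex, the bags containing it form a connected subtree. Here vertex e appears in no bag, so the decomposition is invalid.

No — vertex e appears in no bag.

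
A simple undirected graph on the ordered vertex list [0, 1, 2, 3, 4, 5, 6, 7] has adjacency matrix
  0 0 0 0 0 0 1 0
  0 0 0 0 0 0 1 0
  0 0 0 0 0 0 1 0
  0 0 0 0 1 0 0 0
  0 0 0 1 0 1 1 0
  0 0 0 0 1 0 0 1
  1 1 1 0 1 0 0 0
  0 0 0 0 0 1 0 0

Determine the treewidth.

A width-1 tree decomposition is:
Bags: B1 = {4, 6}  B2 = {1, 6}  B3 = {2, 6}  B4 = {3, 4}  B5 = {4, 5}  B6 = {0, 6}  B7 = {5, 7}
Tree: B1–B2, B2–B3, B1–B4, B4–B5, B2–B6, B5–B7
Each bag holds 2 vertices, so the decomposition has width 1, which upper-bounds the treewidth. G has an edge, so its treewidth is at least 1. Hence tw(G) = 1 exactly.

1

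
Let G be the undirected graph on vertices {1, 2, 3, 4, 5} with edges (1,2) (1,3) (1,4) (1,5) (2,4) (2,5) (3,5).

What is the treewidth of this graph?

2

A width-2 tree decomposition is:
Bags: B1 = {1, 2, 4}  B2 = {1, 2, 5}  B3 = {1, 3, 5}
Tree: B1–B2, B2–B3
Every bag has size at most 3, so the width is 3 − 1 = 2 and tw(G) ≤ 2. Conversely, {1, 2, 4} is a clique of size 3, and the vertices of any clique must share a bag in every tree decomposition; so some bag has ≥ 3 vertices and tw(G) ≥ 2. The upper and lower bounds meet at 2, so that is the treewidth.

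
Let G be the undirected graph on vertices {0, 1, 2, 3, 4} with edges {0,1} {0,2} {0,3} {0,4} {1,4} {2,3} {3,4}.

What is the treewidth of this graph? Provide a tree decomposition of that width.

Each bag holds 3 vertices, so the decomposition has width 2, which upper-bounds the treewidth. On the other hand G contains the 3-clique {0, 1, 4}. A clique must lie in a single bag of any decomposition, so no decomposition can have width below 2. The upper and lower bounds meet at 2, so that is the treewidth.

Treewidth 2.
One optimal decomposition is:
Bags: B1 = {0, 2, 3}  B2 = {0, 3, 4}  B3 = {0, 1, 4}
Tree: B1–B2, B2–B3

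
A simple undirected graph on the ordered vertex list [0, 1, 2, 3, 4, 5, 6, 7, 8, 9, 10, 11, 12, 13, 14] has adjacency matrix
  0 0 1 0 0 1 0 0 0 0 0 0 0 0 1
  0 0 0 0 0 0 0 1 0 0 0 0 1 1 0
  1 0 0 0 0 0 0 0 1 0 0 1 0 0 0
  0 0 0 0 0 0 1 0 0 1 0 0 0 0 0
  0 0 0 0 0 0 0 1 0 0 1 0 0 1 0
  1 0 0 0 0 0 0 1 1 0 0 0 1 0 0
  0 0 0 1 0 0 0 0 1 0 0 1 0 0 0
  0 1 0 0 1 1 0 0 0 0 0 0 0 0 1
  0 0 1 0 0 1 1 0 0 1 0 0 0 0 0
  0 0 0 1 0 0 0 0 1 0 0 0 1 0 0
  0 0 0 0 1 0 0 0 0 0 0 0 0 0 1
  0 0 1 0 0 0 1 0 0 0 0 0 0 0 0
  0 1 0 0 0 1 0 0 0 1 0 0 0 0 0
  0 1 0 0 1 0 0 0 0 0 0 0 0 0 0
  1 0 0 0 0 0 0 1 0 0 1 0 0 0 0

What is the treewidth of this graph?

3

A width-3 tree decomposition is:
Bags: B1 = {4, 10, 13, 14}  B2 = {4, 7, 13, 14}  B3 = {1, 7, 13, 14}  B4 = {0, 1, 7, 14}  B5 = {0, 1, 5, 7}  B6 = {0, 1, 5, 12}  B7 = {0, 2, 5, 12}  B8 = {2, 5, 8, 12}  B9 = {2, 8, 9, 12}  B10 = {2, 8, 9, 11}  B11 = {6, 8, 9, 11}  B12 = {3, 6, 9, 11}
Tree: B1–B2, B2–B3, B3–B4, B4–B5, B5–B6, B6–B7, B7–B8, B8–B9, B9–B10, B10–B11, B11–B12
The largest bag has 4 vertices, giving width 3; this decomposition certifies tw(G) ≤ 3. For the lower bound: the 4 vertex sets {4,10,13}, {14}, {7}, {0,1,5,12} are disjoint, each induces a connected subgraph, and every pair is joined by at least one edge of G. Contracting each set to a single vertex therefore yields K_{4} as a minor, and since treewidth is minor-monotone, tw(G) ≥ tw(K_{4}) = 3. The upper and lower bounds meet at 3, so that is the treewidth.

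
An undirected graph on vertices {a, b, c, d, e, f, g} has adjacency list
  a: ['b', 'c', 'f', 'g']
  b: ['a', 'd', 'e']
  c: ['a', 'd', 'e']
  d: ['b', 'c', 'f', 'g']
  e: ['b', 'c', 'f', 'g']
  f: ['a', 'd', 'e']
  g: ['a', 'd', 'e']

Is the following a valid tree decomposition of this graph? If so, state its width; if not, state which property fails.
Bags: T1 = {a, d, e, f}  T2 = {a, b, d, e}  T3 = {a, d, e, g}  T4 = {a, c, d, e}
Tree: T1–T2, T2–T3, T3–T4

Yes; width 3.

Every vertex of G appears in some bag (union = {a, b, c, d, e, f, g}); every edge is covered by a bag; and for each vertex v the set of bags containing v is connected in the bag tree. The decomposition is therefore valid. The largest bag has 4 vertices, so the width is 3.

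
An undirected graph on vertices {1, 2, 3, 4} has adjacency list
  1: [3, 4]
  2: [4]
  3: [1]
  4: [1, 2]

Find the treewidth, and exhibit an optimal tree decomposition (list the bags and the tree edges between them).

Every bag has size at most 2, so the width is 2 − 1 = 1 and tw(G) ≤ 1. Any graph with an edge has treewidth ≥ 1, and G has the edge 3–1. Combining the bounds, tw(G) = 1.

Treewidth 1.
One such decomposition:
Bags: B1 = {1, 3}  B2 = {1, 4}  B3 = {2, 4}
Tree: B1–B2, B2–B3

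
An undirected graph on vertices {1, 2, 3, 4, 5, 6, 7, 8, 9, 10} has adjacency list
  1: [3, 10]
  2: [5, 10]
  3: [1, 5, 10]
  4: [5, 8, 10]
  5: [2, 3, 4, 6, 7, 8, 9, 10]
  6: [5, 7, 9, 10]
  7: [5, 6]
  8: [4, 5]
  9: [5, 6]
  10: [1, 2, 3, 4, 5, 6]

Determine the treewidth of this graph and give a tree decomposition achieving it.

Treewidth 2.
One such decomposition:
Bags: B1 = {3, 5, 10}  B2 = {5, 6, 10}  B3 = {1, 3, 10}  B4 = {4, 5, 10}  B5 = {4, 5, 8}  B6 = {2, 5, 10}  B7 = {5, 6, 9}  B8 = {5, 6, 7}
Tree: B1–B2, B1–B3, B2–B4, B4–B5, B2–B6, B2–B7, B7–B8

The largest bag has 3 vertices, giving width 2; this decomposition certifies tw(G) ≤ 2. On the other hand G contains the 3-clique {1, 3, 10}. A clique must lie in a single bag of any decomposition, so no decomposition can have width below 2. Hence tw(G) = 2 exactly.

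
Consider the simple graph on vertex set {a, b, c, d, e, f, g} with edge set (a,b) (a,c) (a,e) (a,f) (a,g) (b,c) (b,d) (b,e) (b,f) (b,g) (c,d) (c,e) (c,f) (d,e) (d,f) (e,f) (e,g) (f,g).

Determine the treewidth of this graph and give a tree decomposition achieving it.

The largest bag has 5 vertices, giving width 4; this decomposition certifies tw(G) ≤ 4. For the lower bound, the 5 vertices {a, b, e, f, g} are pairwise adjacent, and any tree decomposition puts a clique entirely inside one bag — forcing width ≥ 4. Hence tw(G) = 4 exactly.

Treewidth 4.
One optimal decomposition is:
Bags: B1 = {a, b, c, e, f}  B2 = {b, c, d, e, f}  B3 = {a, b, e, f, g}
Tree: B1–B2, B1–B3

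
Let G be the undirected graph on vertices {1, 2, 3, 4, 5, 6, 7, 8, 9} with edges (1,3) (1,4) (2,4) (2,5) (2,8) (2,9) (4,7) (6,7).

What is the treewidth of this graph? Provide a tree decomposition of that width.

Treewidth 1.
Bags: B1 = {2, 4}  B2 = {2, 5}  B3 = {1, 4}  B4 = {4, 7}  B5 = {1, 3}  B6 = {6, 7}  B7 = {2, 8}  B8 = {2, 9}
Tree: B1–B2, B1–B3, B1–B4, B3–B5, B4–B6, B1–B7, B7–B8

Each bag holds 2 vertices, so the decomposition has width 1, which upper-bounds the treewidth. G has an edge, so its treewidth is at least 1. Hence tw(G) = 1 exactly.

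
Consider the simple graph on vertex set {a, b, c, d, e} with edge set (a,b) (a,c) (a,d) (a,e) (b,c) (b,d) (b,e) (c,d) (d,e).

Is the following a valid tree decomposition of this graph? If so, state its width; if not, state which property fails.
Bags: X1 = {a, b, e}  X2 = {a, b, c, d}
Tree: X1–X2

A tree decomposition must satisfy three properties: every vertex lies in some bag; for every edge, both endpoints lie together in some bag; and for every vertex, the bags containing it form a connected subtree. Here edge (d,e) lies in no bag, so the decomposition is invalid.

No — edge (d,e) lies in no bag.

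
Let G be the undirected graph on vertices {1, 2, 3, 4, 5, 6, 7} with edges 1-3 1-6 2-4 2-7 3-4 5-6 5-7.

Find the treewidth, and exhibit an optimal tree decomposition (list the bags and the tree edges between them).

Treewidth 2.
One such decomposition:
Bags: B1 = {5, 6, 7}  B2 = {1, 6, 7}  B3 = {1, 3, 7}  B4 = {3, 4, 7}  B5 = {2, 4, 7}
Tree: B1–B2, B2–B3, B3–B4, B4–B5

Each bag holds 3 vertices, so the decomposition has width 2, which upper-bounds the treewidth. Since 7–5–6–1–3–4–2–7 is a cycle in G, G is not acyclic. Forests are exactly the graphs of treewidth ≤ 1, so tw(G) ≥ 2. The upper and lower bounds meet at 2, so that is the treewidth.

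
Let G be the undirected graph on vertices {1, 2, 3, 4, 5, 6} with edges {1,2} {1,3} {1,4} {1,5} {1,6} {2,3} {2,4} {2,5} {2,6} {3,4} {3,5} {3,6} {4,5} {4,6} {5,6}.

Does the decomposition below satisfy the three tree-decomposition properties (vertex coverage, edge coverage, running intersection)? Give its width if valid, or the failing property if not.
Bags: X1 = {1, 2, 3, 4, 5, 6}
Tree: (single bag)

Yes; width 5.

Checking the three conditions: (i) the bags cover all of {1, 2, 3, 4, 5, 6}; (ii) for each edge, some bag contains both endpoints; (iii) the bags containing any fixed vertex form a subtree. All hold, so the decomposition is valid with width 6 − 1 = 5.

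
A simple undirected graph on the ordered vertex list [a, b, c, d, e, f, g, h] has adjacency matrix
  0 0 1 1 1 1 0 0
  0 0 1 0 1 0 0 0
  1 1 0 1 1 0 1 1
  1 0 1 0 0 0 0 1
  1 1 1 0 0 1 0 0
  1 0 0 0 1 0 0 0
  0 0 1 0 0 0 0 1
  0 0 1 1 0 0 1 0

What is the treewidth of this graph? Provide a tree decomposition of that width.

Each bag holds 3 vertices, so the decomposition has width 2, which upper-bounds the treewidth. Conversely, {c, d, h} is a clique of size 3, and the vertices of any clique must share a bag in every tree decomposition; so some bag has ≥ 3 vertices and tw(G) ≥ 2. Therefore the treewidth is 2.

Treewidth 2.
Bags: B1 = {c, d, h}  B2 = {c, g, h}  B3 = {a, c, d}  B4 = {a, c, e}  B5 = {a, e, f}  B6 = {b, c, e}
Tree: B1–B2, B1–B3, B3–B4, B4–B5, B4–B6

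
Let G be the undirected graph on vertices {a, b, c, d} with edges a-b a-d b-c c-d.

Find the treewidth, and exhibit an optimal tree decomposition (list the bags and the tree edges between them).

Treewidth 2.
One such decomposition:
Bags: B1 = {b, c, d}  B2 = {a, b, d}
Tree: B1–B2

Each bag holds 3 vertices, so the decomposition has width 2, which upper-bounds the treewidth. For the lower bound, G contains the cycle b–c–d–a–b, so G is not a forest; only forests have treewidth ≤ 1, hence tw(G) ≥ 2. Therefore the treewidth is 2.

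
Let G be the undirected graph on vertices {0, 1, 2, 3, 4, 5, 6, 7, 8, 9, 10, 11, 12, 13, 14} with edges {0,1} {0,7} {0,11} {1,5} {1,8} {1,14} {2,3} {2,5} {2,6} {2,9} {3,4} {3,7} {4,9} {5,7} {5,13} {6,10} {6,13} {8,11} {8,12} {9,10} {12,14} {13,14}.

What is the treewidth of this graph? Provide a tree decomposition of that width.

Each bag holds 4 vertices, so the decomposition has width 3, which upper-bounds the treewidth. For the lower bound: the 4 vertex sets {8,11,12}, {14}, {1}, {0,5,7,13} are disjoint, each induces a connected subgraph, and every pair is joined by at least one edge of G. Contracting each set to a single vertex therefore yields K_{4} as a minor, and since treewidth is minor-monotone, tw(G) ≥ tw(K_{4}) = 3. Therefore the treewidth is 3.

Treewidth 3.
Bags: B1 = {8, 11, 12, 14}  B2 = {1, 8, 11, 14}  B3 = {0, 1, 11, 14}  B4 = {0, 1, 13, 14}  B5 = {0, 1, 5, 13}  B6 = {0, 5, 7, 13}  B7 = {5, 6, 7, 13}  B8 = {2, 5, 6, 7}  B9 = {2, 3, 6, 7}  B10 = {2, 3, 6, 10}  B11 = {2, 3, 9, 10}  B12 = {3, 4, 9, 10}
Tree: B1–B2, B2–B3, B3–B4, B4–B5, B5–B6, B6–B7, B7–B8, B8–B9, B9–B10, B10–B11, B11–B12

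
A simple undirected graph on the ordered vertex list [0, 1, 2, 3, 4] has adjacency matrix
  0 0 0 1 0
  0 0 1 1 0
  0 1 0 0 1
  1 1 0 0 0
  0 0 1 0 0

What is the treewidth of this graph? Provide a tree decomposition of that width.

Treewidth 1.
One such decomposition:
Bags: B1 = {1, 3}  B2 = {1, 2}  B3 = {0, 3}  B4 = {2, 4}
Tree: B1–B2, B1–B3, B2–B4

Each bag holds 2 vertices, so the decomposition has width 1, which upper-bounds the treewidth. G has an edge, so its treewidth is at least 1. The upper and lower bounds meet at 1, so that is the treewidth.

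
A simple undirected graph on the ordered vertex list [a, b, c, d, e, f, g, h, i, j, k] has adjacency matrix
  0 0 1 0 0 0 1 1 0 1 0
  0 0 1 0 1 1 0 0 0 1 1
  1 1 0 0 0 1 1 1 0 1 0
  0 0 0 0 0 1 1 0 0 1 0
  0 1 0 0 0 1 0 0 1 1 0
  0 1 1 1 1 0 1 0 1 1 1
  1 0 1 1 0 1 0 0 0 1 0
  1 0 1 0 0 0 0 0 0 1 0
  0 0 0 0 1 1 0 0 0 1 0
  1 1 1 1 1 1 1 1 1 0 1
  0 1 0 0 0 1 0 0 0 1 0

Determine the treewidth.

A width-3 tree decomposition is:
Bags: B1 = {c, f, g, j}  B2 = {b, c, f, j}  B3 = {b, e, f, j}  B4 = {a, c, g, j}  B5 = {a, c, h, j}  B6 = {e, f, i, j}  B7 = {b, f, j, k}  B8 = {d, f, g, j}
Tree: B1–B2, B2–B3, B1–B4, B4–B5, B3–B6, B2–B7, B1–B8
The largest bag has 4 vertices, giving width 3; this decomposition certifies tw(G) ≤ 3. Conversely, {a, c, g, j} is a clique of size 4, and the vertices of any clique must share a bag in every tree decomposition; so some bag has ≥ 4 vertices and tw(G) ≥ 3. Combining the bounds, tw(G) = 3.

3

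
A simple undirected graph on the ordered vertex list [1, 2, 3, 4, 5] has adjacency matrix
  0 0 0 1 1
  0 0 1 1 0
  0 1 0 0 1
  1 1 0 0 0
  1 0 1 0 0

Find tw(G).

A width-2 tree decomposition is:
Bags: B1 = {1, 3, 5}  B2 = {1, 2, 3}  B3 = {1, 2, 4}
Tree: B1–B2, B2–B3
Each bag holds 3 vertices, so the decomposition has width 2, which upper-bounds the treewidth. The edges 1–5–3–2–4–1 form a cycle, so G is not a tree and its treewidth is at least 2. The upper and lower bounds meet at 2, so that is the treewidth.

2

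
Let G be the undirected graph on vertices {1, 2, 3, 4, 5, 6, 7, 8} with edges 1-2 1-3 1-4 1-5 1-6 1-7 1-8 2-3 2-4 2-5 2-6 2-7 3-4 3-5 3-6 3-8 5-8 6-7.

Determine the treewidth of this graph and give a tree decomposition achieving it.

Treewidth 3.
Bags: B1 = {1, 2, 3, 5}  B2 = {1, 2, 3, 4}  B3 = {1, 3, 5, 8}  B4 = {1, 2, 3, 6}  B5 = {1, 2, 6, 7}
Tree: B1–B2, B1–B3, B2–B4, B4–B5

Each bag holds 4 vertices, so the decomposition has width 3, which upper-bounds the treewidth. On the other hand G contains the 4-clique {1, 3, 5, 8}. A clique must lie in a single bag of any decomposition, so no decomposition can have width below 3. Combining the bounds, tw(G) = 3.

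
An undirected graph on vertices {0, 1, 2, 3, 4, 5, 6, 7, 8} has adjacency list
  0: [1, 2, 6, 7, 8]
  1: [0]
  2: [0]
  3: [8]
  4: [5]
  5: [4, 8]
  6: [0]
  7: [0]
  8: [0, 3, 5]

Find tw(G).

1

A width-1 tree decomposition is:
Bags: B1 = {5, 8}  B2 = {0, 8}  B3 = {0, 1}  B4 = {0, 2}  B5 = {0, 6}  B6 = {3, 8}  B7 = {4, 5}  B8 = {0, 7}
Tree: B1–B2, B2–B3, B3–B4, B3–B5, B2–B6, B1–B7, B2–B8
Every bag has size at most 2, so the width is 2 − 1 = 1 and tw(G) ≤ 1. Any graph with an edge has treewidth ≥ 1, and G has the edge 8–5. Combining the bounds, tw(G) = 1.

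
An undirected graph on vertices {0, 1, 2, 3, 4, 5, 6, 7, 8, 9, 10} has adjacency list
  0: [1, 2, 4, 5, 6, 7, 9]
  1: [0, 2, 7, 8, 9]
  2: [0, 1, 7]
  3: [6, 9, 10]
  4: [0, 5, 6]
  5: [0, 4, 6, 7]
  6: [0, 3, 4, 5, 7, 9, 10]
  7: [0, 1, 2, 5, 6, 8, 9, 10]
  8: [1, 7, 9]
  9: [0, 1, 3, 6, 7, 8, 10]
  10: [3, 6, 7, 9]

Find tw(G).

A width-3 tree decomposition is:
Bags: B1 = {0, 6, 7, 9}  B2 = {0, 1, 7, 9}  B3 = {6, 7, 9, 10}  B4 = {0, 1, 2, 7}  B5 = {1, 7, 8, 9}  B6 = {3, 6, 9, 10}  B7 = {0, 5, 6, 7}  B8 = {0, 4, 5, 6}
Tree: B1–B2, B1–B3, B2–B4, B2–B5, B3–B6, B1–B7, B7–B8
Each bag holds 4 vertices, so the decomposition has width 3, which upper-bounds the treewidth. For the lower bound, the 4 vertices {3, 6, 9, 10} are pairwise adjacent, and any tree decomposition puts a clique entirely inside one bag — forcing width ≥ 3. Combining the bounds, tw(G) = 3.

3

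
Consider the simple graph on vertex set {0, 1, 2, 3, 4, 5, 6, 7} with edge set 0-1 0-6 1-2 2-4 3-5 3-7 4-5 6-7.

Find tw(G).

2

A width-2 tree decomposition is:
Bags: B1 = {0, 1, 2}  B2 = {0, 2, 4}  B3 = {0, 4, 5}  B4 = {0, 3, 5}  B5 = {0, 3, 7}  B6 = {0, 6, 7}
Tree: B1–B2, B2–B3, B3–B4, B4–B5, B5–B6
The largest bag has 3 vertices, giving width 2; this decomposition certifies tw(G) ≤ 2. For the lower bound, G contains the cycle 0–1–2–4–5–3–7–6–0, so G is not a forest; only forests have treewidth ≤ 1, hence tw(G) ≥ 2. Hence tw(G) = 2 exactly.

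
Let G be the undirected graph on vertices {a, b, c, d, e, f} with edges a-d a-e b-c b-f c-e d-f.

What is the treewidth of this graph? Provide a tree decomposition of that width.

Each bag holds 3 vertices, so the decomposition has width 2, which upper-bounds the treewidth. The edges b–f–d–a–e–c–b form a cycle, so G is not a tree and its treewidth is at least 2. Therefore the treewidth is 2.

Treewidth 2.
One optimal decomposition is:
Bags: B1 = {b, d, f}  B2 = {a, b, d}  B3 = {a, b, e}  B4 = {b, c, e}
Tree: B1–B2, B2–B3, B3–B4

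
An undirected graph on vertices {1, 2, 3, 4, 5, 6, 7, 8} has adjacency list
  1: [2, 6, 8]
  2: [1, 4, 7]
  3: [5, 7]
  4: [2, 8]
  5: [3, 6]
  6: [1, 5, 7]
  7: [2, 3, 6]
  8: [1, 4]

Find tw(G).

2

A width-2 tree decomposition is:
Bags: B1 = {3, 5, 7}  B2 = {5, 6, 7}  B3 = {2, 6, 7}  B4 = {1, 2, 6}  B5 = {1, 2, 4}  B6 = {1, 4, 8}
Tree: B1–B2, B2–B3, B3–B4, B4–B5, B5–B6
The largest bag has 3 vertices, giving width 2; this decomposition certifies tw(G) ≤ 2. The edges 3–5–6–7–3 form a cycle, so G is not a tree and its treewidth is at least 2. Hence tw(G) = 2 exactly.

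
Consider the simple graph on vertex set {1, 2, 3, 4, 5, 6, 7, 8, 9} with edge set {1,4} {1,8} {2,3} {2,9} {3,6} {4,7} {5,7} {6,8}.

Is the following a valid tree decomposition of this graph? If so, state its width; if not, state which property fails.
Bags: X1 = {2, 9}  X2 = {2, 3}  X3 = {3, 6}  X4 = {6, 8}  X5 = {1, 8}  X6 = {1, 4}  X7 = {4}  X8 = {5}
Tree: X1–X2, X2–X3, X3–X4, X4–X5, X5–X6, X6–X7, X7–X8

No — vertex 7 appears in no bag.

A tree decomposition must satisfy three properties: every vertex lies in some bag; for every edge, both endpoints lie together in some bag; and for every vertex, the bags containing it form a connected subtree. Here vertex 7 appears in no bag, so the decomposition is invalid.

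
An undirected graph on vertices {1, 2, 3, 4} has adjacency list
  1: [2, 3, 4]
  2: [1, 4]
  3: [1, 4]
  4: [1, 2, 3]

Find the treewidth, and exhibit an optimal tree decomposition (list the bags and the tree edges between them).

Every bag has size at most 3, so the width is 3 − 1 = 2 and tw(G) ≤ 2. On the other hand G contains the 3-clique {1, 2, 4}. A clique must lie in a single bag of any decomposition, so no decomposition can have width below 2. Hence tw(G) = 2 exactly.

Treewidth 2.
Bags: B1 = {1, 3, 4}  B2 = {1, 2, 4}
Tree: B1–B2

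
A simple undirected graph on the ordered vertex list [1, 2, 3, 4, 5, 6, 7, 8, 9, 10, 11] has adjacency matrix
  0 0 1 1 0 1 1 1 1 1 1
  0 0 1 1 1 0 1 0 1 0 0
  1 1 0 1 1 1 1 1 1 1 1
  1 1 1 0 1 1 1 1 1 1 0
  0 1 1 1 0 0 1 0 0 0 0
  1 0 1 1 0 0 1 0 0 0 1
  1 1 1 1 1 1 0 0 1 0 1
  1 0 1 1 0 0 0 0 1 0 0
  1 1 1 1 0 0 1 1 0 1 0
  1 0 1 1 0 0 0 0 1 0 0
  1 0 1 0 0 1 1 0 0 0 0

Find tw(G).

A width-4 tree decomposition is:
Bags: B1 = {2, 3, 4, 7, 9}  B2 = {1, 3, 4, 7, 9}  B3 = {1, 3, 4, 9, 10}  B4 = {1, 3, 4, 6, 7}  B5 = {1, 3, 4, 8, 9}  B6 = {1, 3, 6, 7, 11}  B7 = {2, 3, 4, 5, 7}
Tree: B1–B2, B2–B3, B2–B4, B2–B5, B4–B6, B1–B7
Every bag has size at most 5, so the width is 5 − 1 = 4 and tw(G) ≤ 4. Conversely, {1, 3, 6, 7, 11} is a clique of size 5, and the vertices of any clique must share a bag in every tree decomposition; so some bag has ≥ 5 vertices and tw(G) ≥ 4. The upper and lower bounds meet at 4, so that is the treewidth.

4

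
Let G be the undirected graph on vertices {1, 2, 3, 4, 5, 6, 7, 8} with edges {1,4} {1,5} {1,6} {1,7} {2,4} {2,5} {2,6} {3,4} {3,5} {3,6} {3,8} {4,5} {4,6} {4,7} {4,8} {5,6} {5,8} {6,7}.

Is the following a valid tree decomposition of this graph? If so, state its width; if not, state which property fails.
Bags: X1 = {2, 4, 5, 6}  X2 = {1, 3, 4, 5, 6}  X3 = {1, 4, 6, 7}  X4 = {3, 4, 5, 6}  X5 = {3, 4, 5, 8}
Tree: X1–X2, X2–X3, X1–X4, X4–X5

A tree decomposition must satisfy three properties: every vertex lies in some bag; for every edge, both endpoints lie together in some bag; and for every vertex, the bags containing it form a connected subtree. Here bags containing vertex 3 are not connected in the tree, so the decomposition is invalid.

No — bags containing vertex 3 are not connected in the tree.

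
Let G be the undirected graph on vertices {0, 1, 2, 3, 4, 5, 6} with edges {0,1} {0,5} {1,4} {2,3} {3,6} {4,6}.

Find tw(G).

A width-1 tree decomposition is:
Bags: B1 = {2, 3}  B2 = {3, 6}  B3 = {4, 6}  B4 = {1, 4}  B5 = {0, 1}  B6 = {0, 5}
Tree: B1–B2, B2–B3, B3–B4, B4–B5, B5–B6
Every bag has size at most 2, so the width is 2 − 1 = 1 and tw(G) ≤ 1. G has an edge, so its treewidth is at least 1. Combining the bounds, tw(G) = 1.

1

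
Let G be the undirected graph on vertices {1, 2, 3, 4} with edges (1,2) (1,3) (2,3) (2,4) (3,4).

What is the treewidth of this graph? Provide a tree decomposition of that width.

The largest bag has 3 vertices, giving width 2; this decomposition certifies tw(G) ≤ 2. On the other hand G contains the 3-clique {1, 2, 3}. A clique must lie in a single bag of any decomposition, so no decomposition can have width below 2. Hence tw(G) = 2 exactly.

Treewidth 2.
Bags: B1 = {2, 3, 4}  B2 = {1, 2, 3}
Tree: B1–B2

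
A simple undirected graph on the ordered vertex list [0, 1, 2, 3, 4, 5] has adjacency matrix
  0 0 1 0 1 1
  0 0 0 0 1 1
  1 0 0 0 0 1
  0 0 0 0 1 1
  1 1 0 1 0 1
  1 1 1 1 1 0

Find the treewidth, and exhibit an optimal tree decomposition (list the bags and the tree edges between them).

Treewidth 2.
Bags: B1 = {0, 2, 5}  B2 = {0, 4, 5}  B3 = {1, 4, 5}  B4 = {3, 4, 5}
Tree: B1–B2, B2–B3, B3–B4

Every bag has size at most 3, so the width is 3 − 1 = 2 and tw(G) ≤ 2. For the lower bound, the 3 vertices {0, 2, 5} are pairwise adjacent, and any tree decomposition puts a clique entirely inside one bag — forcing width ≥ 2. Therefore the treewidth is 2.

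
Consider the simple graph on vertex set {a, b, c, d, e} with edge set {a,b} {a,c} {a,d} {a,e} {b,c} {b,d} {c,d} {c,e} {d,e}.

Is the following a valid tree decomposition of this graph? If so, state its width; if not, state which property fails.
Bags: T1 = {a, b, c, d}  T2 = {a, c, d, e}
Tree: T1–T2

Yes; width 3.

Vertex coverage: the bags together contain {a, b, c, d, e}, the full vertex set. Edge coverage: each edge of G has both endpoints in at least one bag. Running intersection: for every vertex, the bags containing it form a connected subtree. All three properties hold, so this is a valid tree decomposition of width max|bag| − 1 = 3, and hence tw(G) ≤ 3.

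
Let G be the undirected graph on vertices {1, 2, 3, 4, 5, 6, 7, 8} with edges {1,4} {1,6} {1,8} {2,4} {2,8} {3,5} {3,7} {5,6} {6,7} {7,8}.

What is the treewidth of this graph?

A width-2 tree decomposition is:
Bags: B1 = {3, 5, 6}  B2 = {3, 6, 7}  B3 = {1, 6, 7}  B4 = {1, 7, 8}  B5 = {1, 4, 8}  B6 = {2, 4, 8}
Tree: B1–B2, B2–B3, B3–B4, B4–B5, B5–B6
Every bag has size at most 3, so the width is 3 − 1 = 2 and tw(G) ≤ 2. Since 5–3–7–6–5 is a cycle in G, G is not acyclic. Forests are exactly the graphs of treewidth ≤ 1, so tw(G) ≥ 2. The upper and lower bounds meet at 2, so that is the treewidth.

2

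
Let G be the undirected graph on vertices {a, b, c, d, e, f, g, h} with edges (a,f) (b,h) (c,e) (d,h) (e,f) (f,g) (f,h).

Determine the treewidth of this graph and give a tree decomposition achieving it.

Each bag holds 2 vertices, so the decomposition has width 1, which upper-bounds the treewidth. Any graph with an edge has treewidth ≥ 1, and G has the edge h–f. Hence tw(G) = 1 exactly.

Treewidth 1.
One such decomposition:
Bags: B1 = {f, h}  B2 = {e, f}  B3 = {c, e}  B4 = {b, h}  B5 = {a, f}  B6 = {f, g}  B7 = {d, h}
Tree: B1–B2, B2–B3, B1–B4, B2–B5, B1–B6, B1–B7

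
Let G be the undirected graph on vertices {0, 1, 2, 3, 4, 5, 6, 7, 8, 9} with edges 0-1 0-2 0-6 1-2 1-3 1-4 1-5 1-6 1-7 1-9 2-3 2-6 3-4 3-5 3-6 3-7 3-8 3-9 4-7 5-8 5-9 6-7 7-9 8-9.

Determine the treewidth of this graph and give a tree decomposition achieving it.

Treewidth 3.
Bags: B1 = {1, 3, 6, 7}  B2 = {1, 2, 3, 6}  B3 = {1, 3, 7, 9}  B4 = {1, 3, 4, 7}  B5 = {0, 1, 2, 6}  B6 = {1, 3, 5, 9}  B7 = {3, 5, 8, 9}
Tree: B1–B2, B1–B3, B3–B4, B2–B5, B3–B6, B6–B7

Every bag has size at most 4, so the width is 4 − 1 = 3 and tw(G) ≤ 3. For the lower bound, the 4 vertices {3, 5, 8, 9} are pairwise adjacent, and any tree decomposition puts a clique entirely inside one bag — forcing width ≥ 3. Hence tw(G) = 3 exactly.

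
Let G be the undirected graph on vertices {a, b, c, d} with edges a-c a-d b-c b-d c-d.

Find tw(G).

2

A width-2 tree decomposition is:
Bags: B1 = {b, c, d}  B2 = {a, c, d}
Tree: B1–B2
Every bag has size at most 3, so the width is 3 − 1 = 2 and tw(G) ≤ 2. For the lower bound, the 3 vertices {a, c, d} are pairwise adjacent, and any tree decomposition puts a clique entirely inside one bag — forcing width ≥ 2. Hence tw(G) = 2 exactly.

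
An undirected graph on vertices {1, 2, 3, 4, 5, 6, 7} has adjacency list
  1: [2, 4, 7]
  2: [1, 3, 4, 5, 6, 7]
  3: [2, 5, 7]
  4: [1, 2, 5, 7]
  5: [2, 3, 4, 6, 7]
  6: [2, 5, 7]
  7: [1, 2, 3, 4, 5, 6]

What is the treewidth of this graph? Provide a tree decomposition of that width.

Treewidth 3.
Bags: B1 = {2, 4, 5, 7}  B2 = {1, 2, 4, 7}  B3 = {2, 3, 5, 7}  B4 = {2, 5, 6, 7}
Tree: B1–B2, B1–B3, B1–B4

Each bag holds 4 vertices, so the decomposition has width 3, which upper-bounds the treewidth. Conversely, {1, 2, 4, 7} is a clique of size 4, and the vertices of any clique must share a bag in every tree decomposition; so some bag has ≥ 4 vertices and tw(G) ≥ 3. Combining the bounds, tw(G) = 3.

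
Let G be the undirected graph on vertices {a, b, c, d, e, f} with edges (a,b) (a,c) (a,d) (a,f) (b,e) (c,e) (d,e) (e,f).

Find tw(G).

2

A width-2 tree decomposition is:
Bags: B1 = {a, d, e}  B2 = {a, e, f}  B3 = {a, b, e}  B4 = {a, c, e}
Tree: B1–B2, B2–B3, B3–B4
The largest bag has 3 vertices, giving width 2; this decomposition certifies tw(G) ≤ 2. For the lower bound, G contains the cycle e–d–a–f–e, so G is not a forest; only forests have treewidth ≤ 1, hence tw(G) ≥ 2. Therefore the treewidth is 2.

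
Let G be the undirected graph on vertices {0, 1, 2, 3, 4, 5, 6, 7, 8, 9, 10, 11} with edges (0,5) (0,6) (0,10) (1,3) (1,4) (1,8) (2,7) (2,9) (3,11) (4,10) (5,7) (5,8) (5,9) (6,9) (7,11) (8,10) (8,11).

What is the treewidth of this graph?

A width-3 tree decomposition is:
Bags: B1 = {1, 3, 4, 10}  B2 = {1, 3, 8, 10}  B3 = {3, 8, 10, 11}  B4 = {0, 8, 10, 11}  B5 = {0, 5, 8, 11}  B6 = {0, 5, 7, 11}  B7 = {0, 5, 6, 7}  B8 = {5, 6, 7, 9}  B9 = {2, 6, 7, 9}
Tree: B1–B2, B2–B3, B3–B4, B4–B5, B5–B6, B6–B7, B7–B8, B8–B9
Every bag has size at most 4, so the width is 4 − 1 = 3 and tw(G) ≤ 3. For the lower bound: the 4 vertex sets {1,3,4}, {10}, {8}, {0,5,7,11} are disjoint, each induces a connected subgraph, and every pair is joined by at least one edge of G. Contracting each set to a single vertex therefore yields K_{4} as a minor, and since treewidth is minor-monotone, tw(G) ≥ tw(K_{4}) = 3. Combining the bounds, tw(G) = 3.

3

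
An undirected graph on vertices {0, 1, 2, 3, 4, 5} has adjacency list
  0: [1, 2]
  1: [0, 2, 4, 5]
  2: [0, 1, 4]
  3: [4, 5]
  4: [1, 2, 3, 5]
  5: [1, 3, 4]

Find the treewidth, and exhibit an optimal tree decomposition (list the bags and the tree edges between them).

Every bag has size at most 3, so the width is 3 − 1 = 2 and tw(G) ≤ 2. For the lower bound, the 3 vertices {0, 1, 2} are pairwise adjacent, and any tree decomposition puts a clique entirely inside one bag — forcing width ≥ 2. Therefore the treewidth is 2.

Treewidth 2.
One such decomposition:
Bags: B1 = {0, 1, 2}  B2 = {1, 2, 4}  B3 = {1, 4, 5}  B4 = {3, 4, 5}
Tree: B1–B2, B2–B3, B3–B4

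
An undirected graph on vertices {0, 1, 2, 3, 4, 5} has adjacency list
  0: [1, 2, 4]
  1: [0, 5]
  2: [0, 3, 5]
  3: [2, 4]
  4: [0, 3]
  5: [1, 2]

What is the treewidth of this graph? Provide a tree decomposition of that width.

Each bag holds 3 vertices, so the decomposition has width 2, which upper-bounds the treewidth. The edges 3–4–0–2–3 form a cycle, so G is not a tree and its treewidth is at least 2. Therefore the treewidth is 2.

Treewidth 2.
Bags: B1 = {2, 3, 4}  B2 = {0, 2, 4}  B3 = {0, 2, 5}  B4 = {0, 1, 5}
Tree: B1–B2, B2–B3, B3–B4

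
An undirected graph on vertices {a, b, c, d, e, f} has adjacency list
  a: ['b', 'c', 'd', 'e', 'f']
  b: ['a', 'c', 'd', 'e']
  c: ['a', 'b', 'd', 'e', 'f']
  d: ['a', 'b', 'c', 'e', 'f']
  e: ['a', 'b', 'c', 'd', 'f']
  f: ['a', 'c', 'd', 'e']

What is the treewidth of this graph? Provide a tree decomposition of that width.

The largest bag has 5 vertices, giving width 4; this decomposition certifies tw(G) ≤ 4. For the lower bound, the 5 vertices {a, c, d, e, f} are pairwise adjacent, and any tree decomposition puts a clique entirely inside one bag — forcing width ≥ 4. Therefore the treewidth is 4.

Treewidth 4.
One optimal decomposition is:
Bags: B1 = {a, c, d, e, f}  B2 = {a, b, c, d, e}
Tree: B1–B2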